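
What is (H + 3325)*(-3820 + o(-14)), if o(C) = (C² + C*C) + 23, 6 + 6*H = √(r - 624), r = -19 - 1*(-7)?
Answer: -11318220 - 1135*I*√159 ≈ -1.1318e+7 - 14312.0*I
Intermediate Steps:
r = -12 (r = -19 + 7 = -12)
H = -1 + I*√159/3 (H = -1 + √(-12 - 624)/6 = -1 + √(-636)/6 = -1 + (2*I*√159)/6 = -1 + I*√159/3 ≈ -1.0 + 4.2032*I)
o(C) = 23 + 2*C² (o(C) = (C² + C²) + 23 = 2*C² + 23 = 23 + 2*C²)
(H + 3325)*(-3820 + o(-14)) = ((-1 + I*√159/3) + 3325)*(-3820 + (23 + 2*(-14)²)) = (3324 + I*√159/3)*(-3820 + (23 + 2*196)) = (3324 + I*√159/3)*(-3820 + (23 + 392)) = (3324 + I*√159/3)*(-3820 + 415) = (3324 + I*√159/3)*(-3405) = -11318220 - 1135*I*√159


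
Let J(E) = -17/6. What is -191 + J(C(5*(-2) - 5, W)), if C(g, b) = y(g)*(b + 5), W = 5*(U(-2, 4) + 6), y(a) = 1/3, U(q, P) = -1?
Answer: -1163/6 ≈ -193.83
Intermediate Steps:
y(a) = ⅓
W = 25 (W = 5*(-1 + 6) = 5*5 = 25)
C(g, b) = 5/3 + b/3 (C(g, b) = (b + 5)/3 = (5 + b)/3 = 5/3 + b/3)
J(E) = -17/6 (J(E) = -17*⅙ = -17/6)
-191 + J(C(5*(-2) - 5, W)) = -191 - 17/6 = -1163/6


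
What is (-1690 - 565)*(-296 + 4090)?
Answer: -8555470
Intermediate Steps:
(-1690 - 565)*(-296 + 4090) = -2255*3794 = -8555470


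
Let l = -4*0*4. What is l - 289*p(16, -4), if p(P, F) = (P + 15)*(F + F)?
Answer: 71672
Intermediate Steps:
l = 0 (l = 0*4 = 0)
p(P, F) = 2*F*(15 + P) (p(P, F) = (15 + P)*(2*F) = 2*F*(15 + P))
l - 289*p(16, -4) = 0 - 578*(-4)*(15 + 16) = 0 - 578*(-4)*31 = 0 - 289*(-248) = 0 + 71672 = 71672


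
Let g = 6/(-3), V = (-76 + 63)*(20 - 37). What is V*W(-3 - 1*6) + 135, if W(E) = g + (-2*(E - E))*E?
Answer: -307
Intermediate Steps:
V = 221 (V = -13*(-17) = 221)
g = -2 (g = 6*(-⅓) = -2)
W(E) = -2 (W(E) = -2 + (-2*(E - E))*E = -2 + (-2*0)*E = -2 + 0*E = -2 + 0 = -2)
V*W(-3 - 1*6) + 135 = 221*(-2) + 135 = -442 + 135 = -307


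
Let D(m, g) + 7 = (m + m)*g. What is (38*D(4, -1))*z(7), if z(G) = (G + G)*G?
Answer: -55860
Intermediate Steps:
D(m, g) = -7 + 2*g*m (D(m, g) = -7 + (m + m)*g = -7 + (2*m)*g = -7 + 2*g*m)
z(G) = 2*G² (z(G) = (2*G)*G = 2*G²)
(38*D(4, -1))*z(7) = (38*(-7 + 2*(-1)*4))*(2*7²) = (38*(-7 - 8))*(2*49) = (38*(-15))*98 = -570*98 = -55860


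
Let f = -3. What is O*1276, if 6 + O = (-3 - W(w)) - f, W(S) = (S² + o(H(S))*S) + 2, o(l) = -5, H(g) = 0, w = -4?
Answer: -56144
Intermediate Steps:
W(S) = 2 + S² - 5*S (W(S) = (S² - 5*S) + 2 = 2 + S² - 5*S)
O = -44 (O = -6 + ((-3 - (2 + (-4)² - 5*(-4))) - 1*(-3)) = -6 + ((-3 - (2 + 16 + 20)) + 3) = -6 + ((-3 - 1*38) + 3) = -6 + ((-3 - 38) + 3) = -6 + (-41 + 3) = -6 - 38 = -44)
O*1276 = -44*1276 = -56144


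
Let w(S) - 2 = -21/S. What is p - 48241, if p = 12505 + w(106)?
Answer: -3787825/106 ≈ -35734.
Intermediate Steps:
w(S) = 2 - 21/S
p = 1325721/106 (p = 12505 + (2 - 21/106) = 12505 + 191/106 = 1325721/106 ≈ 12507.)
p - 48241 = 1325721/106 - 48241 = -3787825/106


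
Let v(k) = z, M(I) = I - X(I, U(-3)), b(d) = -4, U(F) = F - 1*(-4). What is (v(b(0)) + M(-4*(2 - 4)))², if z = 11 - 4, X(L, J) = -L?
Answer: 529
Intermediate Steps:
U(F) = 4 + F (U(F) = F + 4 = 4 + F)
M(I) = 2*I (M(I) = I - (-1)*I = I + I = 2*I)
z = 7
v(k) = 7
(v(b(0)) + M(-4*(2 - 4)))² = (7 + 2*(-4*(2 - 4)))² = (7 + 2*(-4*(-2)))² = (7 + 2*8)² = (7 + 16)² = 23² = 529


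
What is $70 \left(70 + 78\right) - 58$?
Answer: $10302$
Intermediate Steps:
$70 \left(70 + 78\right) - 58 = 70 \cdot 148 - 58 = 10360 - 58 = 10302$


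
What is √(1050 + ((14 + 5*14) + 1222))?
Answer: 2*√589 ≈ 48.539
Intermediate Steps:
√(1050 + ((14 + 5*14) + 1222)) = √(1050 + ((14 + 70) + 1222)) = √(1050 + (84 + 1222)) = √(1050 + 1306) = √2356 = 2*√589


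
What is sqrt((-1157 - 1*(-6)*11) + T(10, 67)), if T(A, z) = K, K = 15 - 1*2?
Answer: 7*I*sqrt(22) ≈ 32.833*I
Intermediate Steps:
K = 13 (K = 15 - 2 = 13)
T(A, z) = 13
sqrt((-1157 - 1*(-6)*11) + T(10, 67)) = sqrt((-1157 - 1*(-6)*11) + 13) = sqrt((-1157 - (-6)*11) + 13) = sqrt((-1157 - 1*(-66)) + 13) = sqrt((-1157 + 66) + 13) = sqrt(-1091 + 13) = sqrt(-1078) = 7*I*sqrt(22)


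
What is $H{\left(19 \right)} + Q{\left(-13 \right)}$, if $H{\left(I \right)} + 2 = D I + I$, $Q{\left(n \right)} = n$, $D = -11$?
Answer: $-205$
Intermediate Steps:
$H{\left(I \right)} = -2 - 10 I$ ($H{\left(I \right)} = -2 + \left(- 11 I + I\right) = -2 - 10 I$)
$H{\left(19 \right)} + Q{\left(-13 \right)} = \left(-2 - 190\right) - 13 = -192 - 13 = -205$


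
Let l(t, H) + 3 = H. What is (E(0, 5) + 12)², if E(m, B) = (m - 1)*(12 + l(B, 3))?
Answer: 0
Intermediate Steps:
l(t, H) = -3 + H
E(m, B) = -12 + 12*m (E(m, B) = (m - 1)*(12 + (-3 + 3)) = (-1 + m)*(12 + 0) = (-1 + m)*12 = -12 + 12*m)
(E(0, 5) + 12)² = ((-12 + 12*0) + 12)² = ((-12 + 0) + 12)² = (-12 + 12)² = 0² = 0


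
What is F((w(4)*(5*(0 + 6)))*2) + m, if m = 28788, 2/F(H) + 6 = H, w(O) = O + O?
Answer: 6822757/237 ≈ 28788.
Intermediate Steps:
w(O) = 2*O
F(H) = 2/(-6 + H)
F((w(4)*(5*(0 + 6)))*2) + m = 2/(-6 + ((2*4)*(5*(0 + 6)))*2) + 28788 = 2/(-6 + (8*(5*6))*2) + 28788 = 2/(-6 + (8*30)*2) + 28788 = 2/(-6 + 240*2) + 28788 = 2/(-6 + 480) + 28788 = 2/474 + 28788 = 2*(1/474) + 28788 = 1/237 + 28788 = 6822757/237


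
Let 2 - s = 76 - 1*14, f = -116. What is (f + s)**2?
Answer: 30976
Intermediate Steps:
s = -60 (s = 2 - (76 - 1*14) = 2 - (76 - 14) = 2 - 1*62 = 2 - 62 = -60)
(f + s)**2 = (-116 - 60)**2 = (-176)**2 = 30976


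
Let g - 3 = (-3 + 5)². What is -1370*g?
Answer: -9590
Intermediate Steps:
g = 7 (g = 3 + (-3 + 5)² = 3 + 2² = 3 + 4 = 7)
-1370*g = -1370*7 = -9590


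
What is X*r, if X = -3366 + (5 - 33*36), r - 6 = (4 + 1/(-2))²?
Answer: -332077/4 ≈ -83019.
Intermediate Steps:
r = 73/4 (r = 6 + (4 + 1/(-2))² = 6 + (4 - ½)² = 6 + (7/2)² = 6 + 49/4 = 73/4 ≈ 18.250)
X = -4549 (X = -3366 + (5 - 1188) = -3366 - 1183 = -4549)
X*r = -4549*73/4 = -332077/4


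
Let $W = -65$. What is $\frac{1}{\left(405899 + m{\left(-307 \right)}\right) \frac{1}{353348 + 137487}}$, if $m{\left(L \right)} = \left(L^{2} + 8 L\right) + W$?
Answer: $\frac{490835}{497627} \approx 0.98635$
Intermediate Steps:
$m{\left(L \right)} = -65 + L^{2} + 8 L$ ($m{\left(L \right)} = \left(L^{2} + 8 L\right) - 65 = -65 + L^{2} + 8 L$)
$\frac{1}{\left(405899 + m{\left(-307 \right)}\right) \frac{1}{353348 + 137487}} = \frac{1}{\left(405899 + \left(-65 + \left(-307\right)^{2} + 8 \left(-307\right)\right)\right) \frac{1}{353348 + 137487}} = \frac{1}{\left(405899 - -91728\right) \frac{1}{490835}} = \frac{1}{\left(405899 + 91728\right) \frac{1}{490835}} = \frac{1}{497627 \cdot \frac{1}{490835}} = \frac{1}{\frac{497627}{490835}} = \frac{490835}{497627}$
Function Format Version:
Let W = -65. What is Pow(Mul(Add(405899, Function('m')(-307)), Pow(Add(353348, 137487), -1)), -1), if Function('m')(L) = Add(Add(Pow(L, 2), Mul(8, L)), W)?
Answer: Rational(490835, 497627) ≈ 0.98635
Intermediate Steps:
Function('m')(L) = Add(-65, Pow(L, 2), Mul(8, L)) (Function('m')(L) = Add(Add(Pow(L, 2), Mul(8, L)), -65) = Add(-65, Pow(L, 2), Mul(8, L)))
Pow(Mul(Add(405899, Function('m')(-307)), Pow(Add(353348, 137487), -1)), -1) = Pow(Mul(Add(405899, Add(-65, Pow(-307, 2), Mul(8, -307))), Pow(Add(353348, 137487), -1)), -1) = Pow(Mul(Add(405899, Add(-65, 94249, -2456)), Pow(490835, -1)), -1) = Pow(Mul(Add(405899, 91728), Rational(1, 490835)), -1) = Pow(Mul(497627, Rational(1, 490835)), -1) = Pow(Rational(497627, 490835), -1) = Rational(490835, 497627)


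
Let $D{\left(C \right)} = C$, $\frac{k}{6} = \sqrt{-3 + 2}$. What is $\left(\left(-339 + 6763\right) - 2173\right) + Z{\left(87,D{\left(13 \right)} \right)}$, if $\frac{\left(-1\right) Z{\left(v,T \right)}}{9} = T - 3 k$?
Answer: $4134 + 162 i \approx 4134.0 + 162.0 i$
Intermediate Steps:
$k = 6 i$ ($k = 6 \sqrt{-3 + 2} = 6 \sqrt{-1} = 6 i \approx 6.0 i$)
$Z{\left(v,T \right)} = - 9 T + 162 i$ ($Z{\left(v,T \right)} = - 9 \left(T - 3 \cdot 6 i\right) = - 9 \left(T - 18 i\right) = - 9 T + 162 i$)
$\left(\left(-339 + 6763\right) - 2173\right) + Z{\left(87,D{\left(13 \right)} \right)} = \left(\left(-339 + 6763\right) - 2173\right) + \left(\left(-9\right) 13 + 162 i\right) = \left(6424 - 2173\right) - \left(117 - 162 i\right) = 4251 - \left(117 - 162 i\right) = 4134 + 162 i$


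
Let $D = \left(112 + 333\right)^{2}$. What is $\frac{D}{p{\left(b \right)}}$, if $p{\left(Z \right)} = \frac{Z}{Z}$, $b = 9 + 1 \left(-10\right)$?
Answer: $198025$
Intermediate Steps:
$D = 198025$ ($D = 445^{2} = 198025$)
$b = -1$ ($b = 9 - 10 = -1$)
$p{\left(Z \right)} = 1$
$\frac{D}{p{\left(b \right)}} = \frac{198025}{1} = 198025 \cdot 1 = 198025$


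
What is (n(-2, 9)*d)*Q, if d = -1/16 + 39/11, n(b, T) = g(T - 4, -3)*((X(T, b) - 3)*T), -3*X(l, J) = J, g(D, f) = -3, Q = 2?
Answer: 38619/88 ≈ 438.85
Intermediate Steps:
X(l, J) = -J/3
n(b, T) = -3*T*(-3 - b/3) (n(b, T) = -3*(-b/3 - 3)*T = -3*(-3 - b/3)*T = -3*T*(-3 - b/3))
d = 613/176 (d = -1*1/16 + 39*(1/11) = -1/16 + 39/11 = 613/176 ≈ 3.4830)
(n(-2, 9)*d)*Q = ((9*(9 - 2))*(613/176))*2 = ((9*7)*(613/176))*2 = (63*(613/176))*2 = (38619/176)*2 = 38619/88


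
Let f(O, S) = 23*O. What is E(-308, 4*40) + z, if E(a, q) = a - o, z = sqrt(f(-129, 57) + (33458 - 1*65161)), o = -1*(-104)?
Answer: -412 + I*sqrt(34670) ≈ -412.0 + 186.2*I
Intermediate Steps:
o = 104
z = I*sqrt(34670) (z = sqrt(23*(-129) + (33458 - 1*65161)) = sqrt(-2967 + (33458 - 65161)) = sqrt(-2967 - 31703) = sqrt(-34670) = I*sqrt(34670) ≈ 186.2*I)
E(a, q) = -104 + a (E(a, q) = a - 1*104 = a - 104 = -104 + a)
E(-308, 4*40) + z = (-104 - 308) + I*sqrt(34670) = -412 + I*sqrt(34670)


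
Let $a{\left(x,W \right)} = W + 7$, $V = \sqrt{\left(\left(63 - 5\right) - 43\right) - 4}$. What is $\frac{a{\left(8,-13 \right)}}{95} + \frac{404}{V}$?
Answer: $- \frac{6}{95} + \frac{404 \sqrt{11}}{11} \approx 121.75$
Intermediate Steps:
$V = \sqrt{11}$ ($V = \sqrt{\left(58 - 43\right) - 4} = \sqrt{15 - 4} = \sqrt{11} \approx 3.3166$)
$a{\left(x,W \right)} = 7 + W$
$\frac{a{\left(8,-13 \right)}}{95} + \frac{404}{V} = \frac{7 - 13}{95} + \frac{404}{\sqrt{11}} = \left(-6\right) \frac{1}{95} + 404 \frac{\sqrt{11}}{11} = - \frac{6}{95} + \frac{404 \sqrt{11}}{11}$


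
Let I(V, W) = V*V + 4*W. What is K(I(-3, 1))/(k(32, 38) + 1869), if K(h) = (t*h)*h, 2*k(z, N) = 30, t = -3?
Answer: -169/628 ≈ -0.26911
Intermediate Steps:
k(z, N) = 15 (k(z, N) = (½)*30 = 15)
I(V, W) = V² + 4*W
K(h) = -3*h² (K(h) = (-3*h)*h = -3*h²)
K(I(-3, 1))/(k(32, 38) + 1869) = (-3*((-3)² + 4*1)²)/(15 + 1869) = -3*(9 + 4)²/1884 = -3*13²*(1/1884) = -3*169*(1/1884) = -507*1/1884 = -169/628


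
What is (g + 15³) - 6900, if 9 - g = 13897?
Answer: -17413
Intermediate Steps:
g = -13888 (g = 9 - 1*13897 = 9 - 13897 = -13888)
(g + 15³) - 6900 = (-13888 + 15³) - 6900 = (-13888 + 3375) - 6900 = -10513 - 6900 = -17413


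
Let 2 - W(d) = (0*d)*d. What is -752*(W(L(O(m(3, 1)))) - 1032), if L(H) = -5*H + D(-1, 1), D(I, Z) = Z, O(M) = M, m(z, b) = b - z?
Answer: 774560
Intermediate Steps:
L(H) = 1 - 5*H (L(H) = -5*H + 1 = 1 - 5*H)
W(d) = 2 (W(d) = 2 - 0*d*d = 2 - 0*d = 2 - 1*0 = 2 + 0 = 2)
-752*(W(L(O(m(3, 1)))) - 1032) = -752*(2 - 1032) = -752*(-1030) = 774560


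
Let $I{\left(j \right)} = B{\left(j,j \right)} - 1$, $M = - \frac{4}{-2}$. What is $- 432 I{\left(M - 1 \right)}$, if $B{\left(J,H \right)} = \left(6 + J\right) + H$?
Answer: $-3024$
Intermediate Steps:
$M = 2$ ($M = \left(-4\right) \left(- \frac{1}{2}\right) = 2$)
$B{\left(J,H \right)} = 6 + H + J$
$I{\left(j \right)} = 5 + 2 j$ ($I{\left(j \right)} = \left(6 + j + j\right) - 1 = \left(6 + 2 j\right) - 1 = 5 + 2 j$)
$- 432 I{\left(M - 1 \right)} = - 432 \left(5 + 2 \left(2 - 1\right)\right) = - 432 \left(5 + 2 \cdot 1\right) = - 432 \left(5 + 2\right) = \left(-432\right) 7 = -3024$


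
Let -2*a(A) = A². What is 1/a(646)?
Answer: -1/208658 ≈ -4.7925e-6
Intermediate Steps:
a(A) = -A²/2
1/a(646) = 1/(-½*646²) = 1/(-½*417316) = 1/(-208658) = -1/208658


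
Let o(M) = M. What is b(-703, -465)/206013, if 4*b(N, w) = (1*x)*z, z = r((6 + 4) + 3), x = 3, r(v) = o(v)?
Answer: 13/274684 ≈ 4.7327e-5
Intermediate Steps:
r(v) = v
z = 13 (z = (6 + 4) + 3 = 10 + 3 = 13)
b(N, w) = 39/4 (b(N, w) = ((1*3)*13)/4 = (3*13)/4 = (1/4)*39 = 39/4)
b(-703, -465)/206013 = (39/4)/206013 = (39/4)*(1/206013) = 13/274684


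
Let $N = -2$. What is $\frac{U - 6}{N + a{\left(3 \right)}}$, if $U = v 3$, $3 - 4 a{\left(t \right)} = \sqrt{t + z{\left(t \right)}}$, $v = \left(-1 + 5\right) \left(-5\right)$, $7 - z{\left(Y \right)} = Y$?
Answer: $\frac{220}{3} - \frac{44 \sqrt{7}}{3} \approx 34.529$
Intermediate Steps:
$z{\left(Y \right)} = 7 - Y$
$v = -20$ ($v = 4 \left(-5\right) = -20$)
$a{\left(t \right)} = \frac{3}{4} - \frac{\sqrt{7}}{4}$ ($a{\left(t \right)} = \frac{3}{4} - \frac{\sqrt{t - \left(-7 + t\right)}}{4} = \frac{3}{4} - \frac{\sqrt{7}}{4}$)
$U = -60$ ($U = \left(-20\right) 3 = -60$)
$\frac{U - 6}{N + a{\left(3 \right)}} = \frac{-60 - 6}{-2 + \left(\frac{3}{4} - \frac{\sqrt{7}}{4}\right)} = - \frac{66}{- \frac{5}{4} - \frac{\sqrt{7}}{4}}$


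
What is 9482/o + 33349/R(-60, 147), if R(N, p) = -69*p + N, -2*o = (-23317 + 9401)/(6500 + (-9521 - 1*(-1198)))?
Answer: -88298948300/35496237 ≈ -2487.6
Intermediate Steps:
o = -6958/1823 (o = -(-23317 + 9401)/(2*(6500 + (-9521 - 1*(-1198)))) = -(-6958)/(6500 + (-9521 + 1198)) = -(-6958)/(6500 - 8323) = -(-6958)/(-1823) = -(-6958)*(-1)/1823 = -1/2*13916/1823 = -6958/1823 ≈ -3.8168)
R(N, p) = N - 69*p
9482/o + 33349/R(-60, 147) = 9482/(-6958/1823) + 33349/(-60 - 69*147) = 9482*(-1823/6958) + 33349/(-60 - 10143) = -8642843/3479 + 33349/(-10203) = -8642843/3479 + 33349*(-1/10203) = -8642843/3479 - 33349/10203 = -88298948300/35496237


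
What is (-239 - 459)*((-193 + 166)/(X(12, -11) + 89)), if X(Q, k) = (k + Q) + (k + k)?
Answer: 9423/34 ≈ 277.15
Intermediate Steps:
X(Q, k) = Q + 3*k (X(Q, k) = (Q + k) + 2*k = Q + 3*k)
(-239 - 459)*((-193 + 166)/(X(12, -11) + 89)) = (-239 - 459)*((-193 + 166)/((12 + 3*(-11)) + 89)) = -(-18846)/((12 - 33) + 89) = -(-18846)/(-21 + 89) = -(-18846)/68 = -698*(-27/68) = 9423/34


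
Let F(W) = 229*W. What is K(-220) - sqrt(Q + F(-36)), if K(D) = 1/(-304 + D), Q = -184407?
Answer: -1/524 - I*sqrt(192651) ≈ -0.0019084 - 438.92*I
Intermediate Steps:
K(-220) - sqrt(Q + F(-36)) = 1/(-304 - 220) - sqrt(-184407 + 229*(-36)) = 1/(-524) - sqrt(-184407 - 8244) = -1/524 - sqrt(-192651) = -1/524 - I*sqrt(192651)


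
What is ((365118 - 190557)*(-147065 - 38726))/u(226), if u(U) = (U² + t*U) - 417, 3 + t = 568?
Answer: -32431862751/178349 ≈ -1.8185e+5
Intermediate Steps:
t = 565 (t = -3 + 568 = 565)
u(U) = -417 + U² + 565*U (u(U) = (U² + 565*U) - 417 = -417 + U² + 565*U)
((365118 - 190557)*(-147065 - 38726))/u(226) = ((365118 - 190557)*(-147065 - 38726))/(-417 + 226² + 565*226) = (174561*(-185791))/(-417 + 51076 + 127690) = -32431862751/178349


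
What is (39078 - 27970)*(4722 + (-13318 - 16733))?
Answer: -281354532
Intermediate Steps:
(39078 - 27970)*(4722 + (-13318 - 16733)) = 11108*(4722 - 30051) = 11108*(-25329) = -281354532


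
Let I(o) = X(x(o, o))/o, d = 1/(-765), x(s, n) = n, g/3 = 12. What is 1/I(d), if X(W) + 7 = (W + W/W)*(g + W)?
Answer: -765/16943221 ≈ -4.5151e-5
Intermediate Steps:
g = 36 (g = 3*12 = 36)
X(W) = -7 + (1 + W)*(36 + W) (X(W) = -7 + (W + W/W)*(36 + W) = -7 + (W + 1)*(36 + W) = -7 + (1 + W)*(36 + W))
d = -1/765 ≈ -0.0013072
I(o) = (29 + o² + 37*o)/o
1/I(d) = 1/(37 - 1/765 + 29/(-1/765)) = 1/(37 - 1/765 + 29*(-765)) = 1/(37 - 1/765 - 22185) = 1/(-16943221/765) = -765/16943221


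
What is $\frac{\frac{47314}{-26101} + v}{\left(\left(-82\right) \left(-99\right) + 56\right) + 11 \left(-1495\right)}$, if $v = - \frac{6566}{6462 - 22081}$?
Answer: $\frac{567618200}{3371851133649} \approx 0.00016834$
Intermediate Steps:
$v = \frac{6566}{15619}$ ($v = - \frac{6566}{6462 - 22081} = - \frac{6566}{-15619} = \left(-6566\right) \left(- \frac{1}{15619}\right) = \frac{6566}{15619} \approx 0.42039$)
$\frac{\frac{47314}{-26101} + v}{\left(\left(-82\right) \left(-99\right) + 56\right) + 11 \left(-1495\right)} = \frac{\frac{47314}{-26101} + \frac{6566}{15619}}{\left(\left(-82\right) \left(-99\right) + 56\right) + 11 \left(-1495\right)} = \frac{47314 \left(- \frac{1}{26101}\right) + \frac{6566}{15619}}{\left(8118 + 56\right) - 16445} = \frac{- \frac{47314}{26101} + \frac{6566}{15619}}{8174 - 16445} = - \frac{567618200}{407671519 \left(-8271\right)} = \left(- \frac{567618200}{407671519}\right) \left(- \frac{1}{8271}\right) = \frac{567618200}{3371851133649}$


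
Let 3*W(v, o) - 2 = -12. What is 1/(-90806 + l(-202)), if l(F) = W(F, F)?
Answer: -3/272428 ≈ -1.1012e-5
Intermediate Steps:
W(v, o) = -10/3 (W(v, o) = ⅔ + (⅓)*(-12) = ⅔ - 4 = -10/3)
l(F) = -10/3
1/(-90806 + l(-202)) = 1/(-90806 - 10/3) = 1/(-272428/3) = -3/272428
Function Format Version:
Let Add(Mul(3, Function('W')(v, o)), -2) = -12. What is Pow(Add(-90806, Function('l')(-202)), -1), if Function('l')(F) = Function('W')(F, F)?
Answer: Rational(-3, 272428) ≈ -1.1012e-5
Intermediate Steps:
Function('W')(v, o) = Rational(-10, 3) (Function('W')(v, o) = Add(Rational(2, 3), Mul(Rational(1, 3), -12)) = Add(Rational(2, 3), -4) = Rational(-10, 3))
Function('l')(F) = Rational(-10, 3)
Pow(Add(-90806, Function('l')(-202)), -1) = Pow(Add(-90806, Rational(-10, 3)), -1) = Pow(Rational(-272428, 3), -1) = Rational(-3, 272428)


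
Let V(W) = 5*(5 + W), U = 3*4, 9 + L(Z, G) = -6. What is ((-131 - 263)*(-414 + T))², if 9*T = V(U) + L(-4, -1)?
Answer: 2074936535296/81 ≈ 2.5617e+10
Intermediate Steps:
L(Z, G) = -15 (L(Z, G) = -9 - 6 = -15)
U = 12
V(W) = 25 + 5*W
T = 70/9 (T = ((25 + 5*12) - 15)/9 = ((25 + 60) - 15)/9 = (85 - 15)/9 = (⅑)*70 = 70/9 ≈ 7.7778)
((-131 - 263)*(-414 + T))² = ((-131 - 263)*(-414 + 70/9))² = (-394*(-3656/9))² = (1440464/9)² = 2074936535296/81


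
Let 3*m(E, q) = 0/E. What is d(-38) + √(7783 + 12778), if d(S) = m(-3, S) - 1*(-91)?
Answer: 91 + √20561 ≈ 234.39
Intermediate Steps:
m(E, q) = 0 (m(E, q) = (0/E)/3 = (⅓)*0 = 0)
d(S) = 91 (d(S) = 0 - 1*(-91) = 0 + 91 = 91)
d(-38) + √(7783 + 12778) = 91 + √(7783 + 12778) = 91 + √20561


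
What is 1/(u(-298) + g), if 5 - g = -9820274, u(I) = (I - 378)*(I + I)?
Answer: 1/10223175 ≈ 9.7817e-8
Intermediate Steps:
u(I) = 2*I*(-378 + I) (u(I) = (-378 + I)*(2*I) = 2*I*(-378 + I))
g = 9820279 (g = 5 - 1*(-9820274) = 5 + 9820274 = 9820279)
1/(u(-298) + g) = 1/(2*(-298)*(-378 - 298) + 9820279) = 1/(2*(-298)*(-676) + 9820279) = 1/(402896 + 9820279) = 1/10223175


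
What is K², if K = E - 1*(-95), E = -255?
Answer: 25600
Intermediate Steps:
K = -160 (K = -255 - 1*(-95) = -255 + 95 = -160)
K² = (-160)² = 25600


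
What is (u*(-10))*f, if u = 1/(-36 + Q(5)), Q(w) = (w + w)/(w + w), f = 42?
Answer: 12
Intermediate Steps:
Q(w) = 1 (Q(w) = (2*w)/((2*w)) = (2*w)*(1/(2*w)) = 1)
u = -1/35 (u = 1/(-36 + 1) = 1/(-35) = -1/35 ≈ -0.028571)
(u*(-10))*f = -1/35*(-10)*42 = (2/7)*42 = 12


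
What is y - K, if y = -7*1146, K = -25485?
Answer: 17463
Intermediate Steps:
y = -8022
y - K = -8022 - 1*(-25485) = -8022 + 25485 = 17463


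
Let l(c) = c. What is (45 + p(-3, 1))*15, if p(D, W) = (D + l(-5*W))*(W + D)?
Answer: 915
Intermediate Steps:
p(D, W) = (D + W)*(D - 5*W) (p(D, W) = (D - 5*W)*(W + D) = (D - 5*W)*(D + W) = (D + W)*(D - 5*W))
(45 + p(-3, 1))*15 = (45 + ((-3)² - 5*1² - 4*(-3)*1))*15 = (45 + (9 - 5*1 + 12))*15 = (45 + (9 - 5 + 12))*15 = (45 + 16)*15 = 61*15 = 915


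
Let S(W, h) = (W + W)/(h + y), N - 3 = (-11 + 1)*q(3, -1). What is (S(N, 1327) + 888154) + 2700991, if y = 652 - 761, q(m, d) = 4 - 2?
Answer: 2185789288/609 ≈ 3.5891e+6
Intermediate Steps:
q(m, d) = 2
y = -109
N = -17 (N = 3 + (-11 + 1)*2 = 3 - 10*2 = 3 - 20 = -17)
S(W, h) = 2*W/(-109 + h) (S(W, h) = (W + W)/(h - 109) = (2*W)/(-109 + h) = 2*W/(-109 + h))
(S(N, 1327) + 888154) + 2700991 = (2*(-17)/(-109 + 1327) + 888154) + 2700991 = (2*(-17)/1218 + 888154) + 2700991 = (2*(-17)*(1/1218) + 888154) + 2700991 = (-17/609 + 888154) + 2700991 = 540885769/609 + 2700991 = 2185789288/609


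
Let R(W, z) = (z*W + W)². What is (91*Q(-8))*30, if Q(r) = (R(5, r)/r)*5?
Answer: -8360625/4 ≈ -2.0902e+6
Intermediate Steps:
R(W, z) = (W + W*z)² (R(W, z) = (W*z + W)² = (W + W*z)²)
Q(r) = 125*(1 + r)²/r (Q(r) = ((5²*(1 + r)²)/r)*5 = ((25*(1 + r)²)/r)*5 = (25*(1 + r)²/r)*5 = 125*(1 + r)²/r)
(91*Q(-8))*30 = (91*(125*(1 - 8)²/(-8)))*30 = (91*(125*(-⅛)*(-7)²))*30 = (91*(125*(-⅛)*49))*30 = (91*(-6125/8))*30 = -557375/8*30 = -8360625/4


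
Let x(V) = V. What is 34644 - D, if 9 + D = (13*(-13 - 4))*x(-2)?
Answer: 34211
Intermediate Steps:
D = 433 (D = -9 + (13*(-13 - 4))*(-2) = -9 + (13*(-17))*(-2) = -9 - 221*(-2) = -9 + 442 = 433)
34644 - D = 34644 - 1*433 = 34644 - 433 = 34211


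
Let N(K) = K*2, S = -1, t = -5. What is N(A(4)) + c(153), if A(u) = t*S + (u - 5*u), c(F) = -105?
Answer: -127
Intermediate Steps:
A(u) = 5 - 4*u (A(u) = -5*(-1) + (u - 5*u) = 5 - 4*u)
N(K) = 2*K
N(A(4)) + c(153) = 2*(5 - 4*4) - 105 = 2*(5 - 16) - 105 = 2*(-11) - 105 = -22 - 105 = -127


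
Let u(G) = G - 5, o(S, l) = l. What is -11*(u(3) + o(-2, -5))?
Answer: 77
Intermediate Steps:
u(G) = -5 + G
-11*(u(3) + o(-2, -5)) = -11*((-5 + 3) - 5) = -11*(-2 - 5) = -11*(-7) = 77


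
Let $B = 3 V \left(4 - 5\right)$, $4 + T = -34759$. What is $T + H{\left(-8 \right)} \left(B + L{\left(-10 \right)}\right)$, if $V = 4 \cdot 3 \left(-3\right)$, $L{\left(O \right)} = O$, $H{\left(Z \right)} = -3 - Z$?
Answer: $-34273$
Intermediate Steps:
$T = -34763$ ($T = -4 - 34759 = -34763$)
$V = -36$ ($V = 12 \left(-3\right) = -36$)
$B = 108$ ($B = 3 \left(-36\right) \left(4 - 5\right) = - 108 \left(4 - 5\right) = \left(-108\right) \left(-1\right) = 108$)
$T + H{\left(-8 \right)} \left(B + L{\left(-10 \right)}\right) = -34763 + \left(-3 - -8\right) \left(108 - 10\right) = -34763 + \left(-3 + 8\right) 98 = -34763 + 5 \cdot 98 = -34763 + 490 = -34273$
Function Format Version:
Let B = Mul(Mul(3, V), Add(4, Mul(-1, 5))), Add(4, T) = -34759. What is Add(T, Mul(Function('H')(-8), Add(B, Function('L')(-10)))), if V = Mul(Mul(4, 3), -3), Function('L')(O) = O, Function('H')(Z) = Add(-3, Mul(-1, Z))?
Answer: -34273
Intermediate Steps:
T = -34763 (T = Add(-4, -34759) = -34763)
V = -36 (V = Mul(12, -3) = -36)
B = 108 (B = Mul(Mul(3, -36), Add(4, Mul(-1, 5))) = Mul(-108, Add(4, -5)) = Mul(-108, -1) = 108)
Add(T, Mul(Function('H')(-8), Add(B, Function('L')(-10)))) = Add(-34763, Mul(Add(-3, Mul(-1, -8)), Add(108, -10))) = Add(-34763, Mul(Add(-3, 8), 98)) = Add(-34763, Mul(5, 98)) = Add(-34763, 490) = -34273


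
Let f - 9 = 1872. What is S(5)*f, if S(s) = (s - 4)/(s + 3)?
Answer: 1881/8 ≈ 235.13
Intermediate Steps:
f = 1881 (f = 9 + 1872 = 1881)
S(s) = (-4 + s)/(3 + s)
S(5)*f = ((-4 + 5)/(3 + 5))*1881 = (1/8)*1881 = ((⅛)*1)*1881 = (⅛)*1881 = 1881/8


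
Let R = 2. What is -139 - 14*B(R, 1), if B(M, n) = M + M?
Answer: -195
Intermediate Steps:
B(M, n) = 2*M
-139 - 14*B(R, 1) = -139 - 28*2 = -139 - 14*4 = -139 - 56 = -195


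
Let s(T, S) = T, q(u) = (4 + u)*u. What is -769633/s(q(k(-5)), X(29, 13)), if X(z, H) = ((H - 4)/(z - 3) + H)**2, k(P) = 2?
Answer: -769633/12 ≈ -64136.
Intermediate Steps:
q(u) = u*(4 + u)
X(z, H) = (H + (-4 + H)/(-3 + z))**2 (X(z, H) = ((-4 + H)/(-3 + z) + H)**2 = (H + (-4 + H)/(-3 + z))**2)
-769633/s(q(k(-5)), X(29, 13)) = -769633*1/(2*(4 + 2)) = -769633/(2*6) = -769633/12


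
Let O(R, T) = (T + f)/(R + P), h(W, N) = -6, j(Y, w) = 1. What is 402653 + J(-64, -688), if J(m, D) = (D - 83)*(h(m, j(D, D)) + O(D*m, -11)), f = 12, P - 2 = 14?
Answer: 17939824621/44048 ≈ 4.0728e+5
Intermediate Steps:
P = 16 (P = 2 + 14 = 16)
O(R, T) = (12 + T)/(16 + R) (O(R, T) = (T + 12)/(R + 16) = (12 + T)/(16 + R))
J(m, D) = (-83 + D)*(-6 + 1/(16 + D*m)) (J(m, D) = (D - 83)*(-6 + (12 - 11)/(16 + D*m)) = (-83 + D)*(-6 + 1/(16 + D*m)))
402653 + J(-64, -688) = 402653 + (-83 - 688 + 6*(16 - 688*(-64))*(83 - 1*(-688)))/(16 - 688*(-64)) = 402653 + (-83 - 688 + 6*(16 + 44032)*(83 + 688))/(16 + 44032) = 402653 + (-83 - 688 + 6*44048*771)/44048 = 402653 + (-83 - 688 + 203766048)/44048 = 402653 + (1/44048)*203765277 = 402653 + 203765277/44048 = 17939824621/44048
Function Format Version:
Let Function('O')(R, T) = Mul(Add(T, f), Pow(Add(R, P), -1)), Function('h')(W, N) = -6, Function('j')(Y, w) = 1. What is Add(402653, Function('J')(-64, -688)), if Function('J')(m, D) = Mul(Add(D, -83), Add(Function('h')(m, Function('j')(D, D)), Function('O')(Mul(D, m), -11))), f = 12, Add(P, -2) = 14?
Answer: Rational(17939824621, 44048) ≈ 4.0728e+5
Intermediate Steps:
P = 16 (P = Add(2, 14) = 16)
Function('O')(R, T) = Mul(Pow(Add(16, R), -1), Add(12, T)) (Function('O')(R, T) = Mul(Add(T, 12), Pow(Add(R, 16), -1)) = Mul(Add(12, T), Pow(Add(16, R), -1)) = Mul(Pow(Add(16, R), -1), Add(12, T)))
Function('J')(m, D) = Mul(Add(-83, D), Add(-6, Pow(Add(16, Mul(D, m)), -1))) (Function('J')(m, D) = Mul(Add(D, -83), Add(-6, Mul(Pow(Add(16, Mul(D, m)), -1), Add(12, -11)))) = Mul(Add(-83, D), Add(-6, Mul(Pow(Add(16, Mul(D, m)), -1), 1))) = Mul(Add(-83, D), Add(-6, Pow(Add(16, Mul(D, m)), -1))))
Add(402653, Function('J')(-64, -688)) = Add(402653, Mul(Pow(Add(16, Mul(-688, -64)), -1), Add(-83, -688, Mul(6, Add(16, Mul(-688, -64)), Add(83, Mul(-1, -688)))))) = Add(402653, Mul(Pow(Add(16, 44032), -1), Add(-83, -688, Mul(6, Add(16, 44032), Add(83, 688))))) = Add(402653, Mul(Pow(44048, -1), Add(-83, -688, Mul(6, 44048, 771)))) = Add(402653, Mul(Rational(1, 44048), Add(-83, -688, 203766048))) = Add(402653, Mul(Rational(1, 44048), 203765277)) = Add(402653, Rational(203765277, 44048)) = Rational(17939824621, 44048)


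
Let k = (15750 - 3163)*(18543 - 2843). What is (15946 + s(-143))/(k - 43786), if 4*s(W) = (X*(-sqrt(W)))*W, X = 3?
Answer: 7973/98786057 + 429*I*sqrt(143)/790288456 ≈ 8.071e-5 + 6.4914e-6*I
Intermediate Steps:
k = 197615900 (k = 12587*15700 = 197615900)
s(W) = -3*W**(3/2)/4 (s(W) = ((3*(-sqrt(W)))*W)/4 = ((-3*sqrt(W))*W)/4 = (-3*W**(3/2))/4 = -3*W**(3/2)/4)
(15946 + s(-143))/(k - 43786) = (15946 - (-429)*I*sqrt(143)/4)/(197615900 - 43786) = (15946 - (-429)*I*sqrt(143)/4)/197572114 = (15946 + 429*I*sqrt(143)/4)*(1/197572114) = 7973/98786057 + 429*I*sqrt(143)/790288456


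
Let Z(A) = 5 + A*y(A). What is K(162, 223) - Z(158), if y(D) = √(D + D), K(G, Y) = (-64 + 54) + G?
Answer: 147 - 316*√79 ≈ -2661.7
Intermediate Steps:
K(G, Y) = -10 + G
y(D) = √2*√D (y(D) = √(2*D) = √2*√D)
Z(A) = 5 + √2*A^(3/2) (Z(A) = 5 + A*(√2*√A) = 5 + √2*A^(3/2))
K(162, 223) - Z(158) = (-10 + 162) - (5 + √2*158^(3/2)) = 152 - (5 + √2*(158*√158)) = 152 - (5 + 316*√79) = 152 + (-5 - 316*√79) = 147 - 316*√79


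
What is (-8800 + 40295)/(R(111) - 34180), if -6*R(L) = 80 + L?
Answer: -188970/205271 ≈ -0.92059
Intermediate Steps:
R(L) = -40/3 - L/6 (R(L) = -(80 + L)/6 = -40/3 - L/6)
(-8800 + 40295)/(R(111) - 34180) = (-8800 + 40295)/((-40/3 - 1/6*111) - 34180) = 31495/((-40/3 - 37/2) - 34180) = 31495/(-191/6 - 34180) = 31495/(-205271/6) = 31495*(-6/205271) = -188970/205271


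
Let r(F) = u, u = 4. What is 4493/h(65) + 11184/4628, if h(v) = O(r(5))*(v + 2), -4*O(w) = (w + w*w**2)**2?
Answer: 211357391/89611964 ≈ 2.3586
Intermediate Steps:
r(F) = 4
O(w) = -(w + w**3)**2/4 (O(w) = -(w + w*w**2)**2/4 = -(w + w**3)**2/4)
h(v) = -2312 - 1156*v (h(v) = (-1/4*4**2*(1 + 4**2)**2)*(v + 2) = (-1/4*16*(1 + 16)**2)*(2 + v) = (-1/4*16*17**2)*(2 + v) = (-1/4*16*289)*(2 + v) = -1156*(2 + v) = -2312 - 1156*v)
4493/h(65) + 11184/4628 = 4493/(-2312 - 1156*65) + 11184/4628 = 4493/(-2312 - 75140) + 11184*(1/4628) = 4493/(-77452) + 2796/1157 = 4493*(-1/77452) + 2796/1157 = -4493/77452 + 2796/1157 = 211357391/89611964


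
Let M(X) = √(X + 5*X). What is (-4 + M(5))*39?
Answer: -156 + 39*√30 ≈ 57.612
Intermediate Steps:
M(X) = √6*√X (M(X) = √(6*X) = √6*√X)
(-4 + M(5))*39 = (-4 + √6*√5)*39 = (-4 + √30)*39 = -156 + 39*√30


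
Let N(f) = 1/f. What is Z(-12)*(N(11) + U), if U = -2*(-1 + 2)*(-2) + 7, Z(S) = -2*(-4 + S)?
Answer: 3904/11 ≈ 354.91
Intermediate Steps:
N(f) = 1/f
Z(S) = 8 - 2*S
U = 11 (U = -2*1*(-2) + 7 = -2*(-2) + 7 = 4 + 7 = 11)
Z(-12)*(N(11) + U) = (8 - 2*(-12))*(1/11 + 11) = (8 + 24)*(1/11 + 11) = 32*(122/11) = 3904/11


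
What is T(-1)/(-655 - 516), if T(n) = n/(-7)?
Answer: -1/8197 ≈ -0.00012200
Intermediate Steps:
T(n) = -n/7 (T(n) = n*(-⅐) = -n/7)
T(-1)/(-655 - 516) = (-⅐*(-1))/(-655 - 516) = (⅐)/(-1171) = (⅐)*(-1/1171) = -1/8197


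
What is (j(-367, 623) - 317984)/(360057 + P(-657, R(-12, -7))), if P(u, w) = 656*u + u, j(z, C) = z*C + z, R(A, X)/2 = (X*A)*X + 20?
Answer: 68374/8949 ≈ 7.6404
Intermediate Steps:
R(A, X) = 40 + 2*A*X² (R(A, X) = 2*((X*A)*X + 20) = 2*((A*X)*X + 20) = 2*(A*X² + 20) = 2*(20 + A*X²) = 40 + 2*A*X²)
j(z, C) = z + C*z (j(z, C) = C*z + z = z + C*z)
P(u, w) = 657*u
(j(-367, 623) - 317984)/(360057 + P(-657, R(-12, -7))) = (-367*(1 + 623) - 317984)/(360057 + 657*(-657)) = (-367*624 - 317984)/(360057 - 431649) = (-229008 - 317984)/(-71592) = -546992*(-1/71592) = 68374/8949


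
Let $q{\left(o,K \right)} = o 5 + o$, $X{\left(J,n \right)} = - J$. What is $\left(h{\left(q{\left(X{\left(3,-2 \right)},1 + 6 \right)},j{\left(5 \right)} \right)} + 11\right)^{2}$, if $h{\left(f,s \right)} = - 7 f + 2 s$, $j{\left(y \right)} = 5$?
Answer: $21609$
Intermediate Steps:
$q{\left(o,K \right)} = 6 o$ ($q{\left(o,K \right)} = 5 o + o = 6 o$)
$\left(h{\left(q{\left(X{\left(3,-2 \right)},1 + 6 \right)},j{\left(5 \right)} \right)} + 11\right)^{2} = \left(\left(- 7 \cdot 6 \left(\left(-1\right) 3\right) + 2 \cdot 5\right) + 11\right)^{2} = \left(\left(- 7 \cdot 6 \left(-3\right) + 10\right) + 11\right)^{2} = \left(\left(\left(-7\right) \left(-18\right) + 10\right) + 11\right)^{2} = \left(\left(126 + 10\right) + 11\right)^{2} = \left(136 + 11\right)^{2} = 147^{2} = 21609$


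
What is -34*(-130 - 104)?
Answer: 7956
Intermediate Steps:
-34*(-130 - 104) = -34*(-234) = 7956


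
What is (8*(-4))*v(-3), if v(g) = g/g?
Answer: -32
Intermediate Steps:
v(g) = 1
(8*(-4))*v(-3) = (8*(-4))*1 = -32*1 = -32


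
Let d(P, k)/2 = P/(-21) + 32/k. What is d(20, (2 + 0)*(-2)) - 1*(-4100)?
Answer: 85724/21 ≈ 4082.1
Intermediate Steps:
d(P, k) = 64/k - 2*P/21 (d(P, k) = 2*(P/(-21) + 32/k) = 2*(P*(-1/21) + 32/k) = 2*(-P/21 + 32/k) = 2*(32/k - P/21) = 64/k - 2*P/21)
d(20, (2 + 0)*(-2)) - 1*(-4100) = (64/(((2 + 0)*(-2))) - 2/21*20) - 1*(-4100) = (64/((2*(-2))) - 40/21) + 4100 = (64/(-4) - 40/21) + 4100 = (64*(-1/4) - 40/21) + 4100 = (-16 - 40/21) + 4100 = -376/21 + 4100 = 85724/21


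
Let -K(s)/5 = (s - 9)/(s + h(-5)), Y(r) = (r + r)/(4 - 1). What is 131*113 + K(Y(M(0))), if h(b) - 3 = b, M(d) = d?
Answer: 29561/2 ≈ 14781.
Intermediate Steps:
h(b) = 3 + b
Y(r) = 2*r/3 (Y(r) = (2*r)/3 = (2*r)*(1/3) = 2*r/3)
K(s) = -5*(-9 + s)/(-2 + s) (K(s) = -5*(s - 9)/(s + (3 - 5)) = -5*(-9 + s)/(s - 2) = -5*(-9 + s)/(-2 + s))
131*113 + K(Y(M(0))) = 131*113 + 5*(9 - 2*0/3)/(-2 + (2/3)*0) = 14803 + 5*(9 - 1*0)/(-2 + 0) = 14803 + 5*(9 + 0)/(-2) = 14803 + 5*(-1/2)*9 = 14803 - 45/2 = 29561/2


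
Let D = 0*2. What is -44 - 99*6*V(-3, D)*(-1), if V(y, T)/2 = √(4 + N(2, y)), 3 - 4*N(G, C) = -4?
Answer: -44 + 594*√23 ≈ 2804.7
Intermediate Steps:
D = 0
N(G, C) = 7/4 (N(G, C) = ¾ - ¼*(-4) = ¾ + 1 = 7/4)
V(y, T) = √23 (V(y, T) = 2*√(4 + 7/4) = 2*√(23/4) = 2*(√23/2) = √23)
-44 - 99*6*V(-3, D)*(-1) = -44 - 99*6*√23*(-1) = -44 - (-594)*√23 = -44 + 594*√23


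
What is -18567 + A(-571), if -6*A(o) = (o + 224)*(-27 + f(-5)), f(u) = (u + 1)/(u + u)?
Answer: -603161/30 ≈ -20105.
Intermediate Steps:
f(u) = (1 + u)/(2*u) (f(u) = (1 + u)/((2*u)) = (1 + u)*(1/(2*u)) = (1 + u)/(2*u))
A(o) = 14896/15 + 133*o/30 (A(o) = -(o + 224)*(-27 + (1/2)*(1 - 5)/(-5))/6 = -(224 + o)*(-27 + (1/2)*(-1/5)*(-4))/6 = -(224 + o)*(-27 + 2/5)/6 = -(224 + o)*(-133)/(6*5) = -(-29792/5 - 133*o/5)/6 = 14896/15 + 133*o/30)
-18567 + A(-571) = -18567 + (14896/15 + (133/30)*(-571)) = -18567 + (14896/15 - 75943/30) = -18567 - 46151/30 = -603161/30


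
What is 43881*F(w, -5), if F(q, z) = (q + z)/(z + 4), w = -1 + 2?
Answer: 175524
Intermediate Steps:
w = 1
F(q, z) = (q + z)/(4 + z)
43881*F(w, -5) = 43881*((1 - 5)/(4 - 5)) = 43881*(-4/(-1)) = 43881*(-1*(-4)) = 43881*4 = 175524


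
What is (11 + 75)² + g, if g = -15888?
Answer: -8492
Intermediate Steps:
(11 + 75)² + g = (11 + 75)² - 15888 = 86² - 15888 = 7396 - 15888 = -8492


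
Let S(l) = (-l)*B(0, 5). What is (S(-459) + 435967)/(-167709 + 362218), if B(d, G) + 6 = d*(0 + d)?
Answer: 433213/194509 ≈ 2.2272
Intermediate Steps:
B(d, G) = -6 + d**2 (B(d, G) = -6 + d*(0 + d) = -6 + d*d = -6 + d**2)
S(l) = 6*l (S(l) = (-l)*(-6 + 0**2) = (-l)*(-6 + 0) = -l*(-6) = 6*l)
(S(-459) + 435967)/(-167709 + 362218) = (6*(-459) + 435967)/(-167709 + 362218) = (-2754 + 435967)/194509 = 433213*(1/194509) = 433213/194509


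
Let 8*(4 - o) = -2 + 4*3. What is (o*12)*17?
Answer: 561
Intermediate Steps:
o = 11/4 (o = 4 - (-2 + 4*3)/8 = 4 - (-2 + 12)/8 = 4 - 1/8*10 = 4 - 5/4 = 11/4 ≈ 2.7500)
(o*12)*17 = ((11/4)*12)*17 = 33*17 = 561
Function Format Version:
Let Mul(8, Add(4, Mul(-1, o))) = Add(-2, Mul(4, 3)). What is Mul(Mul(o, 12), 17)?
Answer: 561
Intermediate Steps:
o = Rational(11, 4) (o = Add(4, Mul(Rational(-1, 8), Add(-2, Mul(4, 3)))) = Add(4, Mul(Rational(-1, 8), Add(-2, 12))) = Add(4, Mul(Rational(-1, 8), 10)) = Add(4, Rational(-5, 4)) = Rational(11, 4) ≈ 2.7500)
Mul(Mul(o, 12), 17) = Mul(Mul(Rational(11, 4), 12), 17) = Mul(33, 17) = 561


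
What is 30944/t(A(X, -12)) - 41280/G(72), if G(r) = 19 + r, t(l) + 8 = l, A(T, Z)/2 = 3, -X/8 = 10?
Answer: -1449232/91 ≈ -15926.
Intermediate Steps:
X = -80 (X = -8*10 = -80)
A(T, Z) = 6 (A(T, Z) = 2*3 = 6)
t(l) = -8 + l
30944/t(A(X, -12)) - 41280/G(72) = 30944/(-8 + 6) - 41280/(19 + 72) = 30944/(-2) - 41280/91 = 30944*(-½) - 41280*1/91 = -15472 - 41280/91 = -1449232/91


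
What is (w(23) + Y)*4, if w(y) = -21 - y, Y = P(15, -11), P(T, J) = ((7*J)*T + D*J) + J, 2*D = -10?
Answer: -4620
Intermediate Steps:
D = -5 (D = (½)*(-10) = -5)
P(T, J) = -4*J + 7*J*T (P(T, J) = ((7*J)*T - 5*J) + J = (7*J*T - 5*J) + J = (-5*J + 7*J*T) + J = -4*J + 7*J*T)
Y = -1111 (Y = -11*(-4 + 7*15) = -11*(-4 + 105) = -11*101 = -1111)
(w(23) + Y)*4 = ((-21 - 1*23) - 1111)*4 = ((-21 - 23) - 1111)*4 = (-44 - 1111)*4 = -1155*4 = -4620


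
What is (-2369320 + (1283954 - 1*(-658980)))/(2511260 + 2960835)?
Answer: -426386/5472095 ≈ -0.077920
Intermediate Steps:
(-2369320 + (1283954 - 1*(-658980)))/(2511260 + 2960835) = (-2369320 + (1283954 + 658980))/5472095 = (-2369320 + 1942934)*(1/5472095) = -426386*1/5472095 = -426386/5472095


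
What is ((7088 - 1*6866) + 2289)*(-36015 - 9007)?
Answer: -113050242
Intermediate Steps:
((7088 - 1*6866) + 2289)*(-36015 - 9007) = ((7088 - 6866) + 2289)*(-45022) = (222 + 2289)*(-45022) = 2511*(-45022) = -113050242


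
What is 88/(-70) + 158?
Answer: 5486/35 ≈ 156.74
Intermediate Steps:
88/(-70) + 158 = 88*(-1/70) + 158 = -44/35 + 158 = 5486/35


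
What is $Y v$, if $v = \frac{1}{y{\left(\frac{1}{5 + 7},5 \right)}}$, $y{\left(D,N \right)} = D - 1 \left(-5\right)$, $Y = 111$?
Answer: $\frac{1332}{61} \approx 21.836$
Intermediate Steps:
$y{\left(D,N \right)} = 5 + D$ ($y{\left(D,N \right)} = D - -5 = D + 5 = 5 + D$)
$v = \frac{12}{61}$ ($v = \frac{1}{5 + \frac{1}{5 + 7}} = \frac{1}{5 + \frac{1}{12}} = \frac{1}{\frac{61}{12}} = \frac{12}{61} \approx 0.19672$)
$Y v = 111 \cdot \frac{12}{61} = \frac{1332}{61}$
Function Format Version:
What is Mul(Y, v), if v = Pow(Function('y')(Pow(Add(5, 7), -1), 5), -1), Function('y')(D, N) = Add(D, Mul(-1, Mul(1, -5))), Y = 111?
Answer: Rational(1332, 61) ≈ 21.836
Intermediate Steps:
Function('y')(D, N) = Add(5, D) (Function('y')(D, N) = Add(D, Mul(-1, -5)) = Add(D, 5) = Add(5, D))
v = Rational(12, 61) (v = Pow(Add(5, Pow(Add(5, 7), -1)), -1) = Pow(Add(5, Pow(12, -1)), -1) = Pow(Add(5, Rational(1, 12)), -1) = Pow(Rational(61, 12), -1) = Rational(12, 61) ≈ 0.19672)
Mul(Y, v) = Mul(111, Rational(12, 61)) = Rational(1332, 61)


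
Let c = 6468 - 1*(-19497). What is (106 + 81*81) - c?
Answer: -19298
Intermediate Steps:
c = 25965 (c = 6468 + 19497 = 25965)
(106 + 81*81) - c = (106 + 81*81) - 1*25965 = (106 + 6561) - 25965 = 6667 - 25965 = -19298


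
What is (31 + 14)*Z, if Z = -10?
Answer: -450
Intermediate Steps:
(31 + 14)*Z = (31 + 14)*(-10) = 45*(-10) = -450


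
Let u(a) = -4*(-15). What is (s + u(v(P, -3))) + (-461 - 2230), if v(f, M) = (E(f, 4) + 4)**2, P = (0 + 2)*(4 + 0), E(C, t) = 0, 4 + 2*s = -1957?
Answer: -7223/2 ≈ -3611.5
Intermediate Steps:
s = -1961/2 (s = -2 + (1/2)*(-1957) = -2 - 1957/2 = -1961/2 ≈ -980.50)
P = 8 (P = 2*4 = 8)
v(f, M) = 16 (v(f, M) = (0 + 4)**2 = 4**2 = 16)
u(a) = 60
(s + u(v(P, -3))) + (-461 - 2230) = (-1961/2 + 60) + (-461 - 2230) = -1841/2 - 2691 = -7223/2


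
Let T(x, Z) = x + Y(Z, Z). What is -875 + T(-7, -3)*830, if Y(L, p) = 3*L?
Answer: -14155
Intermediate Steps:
T(x, Z) = x + 3*Z
-875 + T(-7, -3)*830 = -875 + (-7 + 3*(-3))*830 = -875 + (-7 - 9)*830 = -875 - 16*830 = -875 - 13280 = -14155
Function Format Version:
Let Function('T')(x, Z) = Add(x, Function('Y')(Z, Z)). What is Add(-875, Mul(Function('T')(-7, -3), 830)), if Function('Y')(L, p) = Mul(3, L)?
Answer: -14155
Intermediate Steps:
Function('T')(x, Z) = Add(x, Mul(3, Z))
Add(-875, Mul(Function('T')(-7, -3), 830)) = Add(-875, Mul(Add(-7, Mul(3, -3)), 830)) = Add(-875, Mul(Add(-7, -9), 830)) = Add(-875, Mul(-16, 830)) = Add(-875, -13280) = -14155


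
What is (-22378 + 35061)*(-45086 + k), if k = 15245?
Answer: -378473403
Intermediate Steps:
(-22378 + 35061)*(-45086 + k) = (-22378 + 35061)*(-45086 + 15245) = 12683*(-29841) = -378473403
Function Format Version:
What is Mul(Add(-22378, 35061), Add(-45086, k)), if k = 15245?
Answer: -378473403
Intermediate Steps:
Mul(Add(-22378, 35061), Add(-45086, k)) = Mul(Add(-22378, 35061), Add(-45086, 15245)) = Mul(12683, -29841) = -378473403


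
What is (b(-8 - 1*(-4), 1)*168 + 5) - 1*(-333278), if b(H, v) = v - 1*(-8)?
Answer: 334795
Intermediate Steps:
b(H, v) = 8 + v (b(H, v) = v + 8 = 8 + v)
(b(-8 - 1*(-4), 1)*168 + 5) - 1*(-333278) = ((8 + 1)*168 + 5) - 1*(-333278) = (9*168 + 5) + 333278 = (1512 + 5) + 333278 = 1517 + 333278 = 334795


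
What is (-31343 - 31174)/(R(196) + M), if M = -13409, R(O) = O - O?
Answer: 62517/13409 ≈ 4.6623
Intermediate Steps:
R(O) = 0
(-31343 - 31174)/(R(196) + M) = (-31343 - 31174)/(0 - 13409) = -62517/(-13409) = -62517*(-1/13409) = 62517/13409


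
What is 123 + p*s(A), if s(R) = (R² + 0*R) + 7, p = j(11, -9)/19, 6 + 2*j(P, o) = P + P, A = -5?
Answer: 2593/19 ≈ 136.47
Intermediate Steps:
j(P, o) = -3 + P (j(P, o) = -3 + (P + P)/2 = -3 + (2*P)/2 = -3 + P)
p = 8/19 (p = (-3 + 11)/19 = 8*(1/19) = 8/19 ≈ 0.42105)
s(R) = 7 + R² (s(R) = (R² + 0) + 7 = R² + 7 = 7 + R²)
123 + p*s(A) = 123 + 8*(7 + (-5)²)/19 = 123 + 8*(7 + 25)/19 = 123 + (8/19)*32 = 123 + 256/19 = 2593/19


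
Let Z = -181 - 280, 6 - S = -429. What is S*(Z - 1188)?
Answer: -717315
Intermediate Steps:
S = 435 (S = 6 - 1*(-429) = 6 + 429 = 435)
Z = -461
S*(Z - 1188) = 435*(-461 - 1188) = 435*(-1649) = -717315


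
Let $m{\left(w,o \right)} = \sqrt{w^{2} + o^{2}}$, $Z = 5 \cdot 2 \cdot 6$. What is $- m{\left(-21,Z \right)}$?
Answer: $- 3 \sqrt{449} \approx -63.569$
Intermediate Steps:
$Z = 60$ ($Z = 10 \cdot 6 = 60$)
$m{\left(w,o \right)} = \sqrt{o^{2} + w^{2}}$
$- m{\left(-21,Z \right)} = - \sqrt{60^{2} + \left(-21\right)^{2}} = - \sqrt{3600 + 441} = - \sqrt{4041} = - 3 \sqrt{449}$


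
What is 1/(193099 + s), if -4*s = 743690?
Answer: 2/14353 ≈ 0.00013934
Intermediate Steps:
s = -371845/2 (s = -¼*743690 = -371845/2 ≈ -1.8592e+5)
1/(193099 + s) = 1/(193099 - 371845/2) = 1/(14353/2) = 2/14353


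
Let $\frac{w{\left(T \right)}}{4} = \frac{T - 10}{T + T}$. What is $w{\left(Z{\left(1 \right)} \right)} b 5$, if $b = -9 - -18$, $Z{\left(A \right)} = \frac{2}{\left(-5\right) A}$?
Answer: $2340$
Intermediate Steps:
$Z{\left(A \right)} = - \frac{2}{5 A}$ ($Z{\left(A \right)} = 2 \left(- \frac{1}{5 A}\right) = - \frac{2}{5 A}$)
$b = 9$ ($b = -9 + 18 = 9$)
$w{\left(T \right)} = \frac{2 \left(-10 + T\right)}{T}$ ($w{\left(T \right)} = 4 \frac{T - 10}{T + T} = 4 \frac{-10 + T}{2 T} = \frac{2 \left(-10 + T\right)}{T}$)
$w{\left(Z{\left(1 \right)} \right)} b 5 = \left(2 - \frac{20}{\left(- \frac{2}{5}\right) 1^{-1}}\right) 9 \cdot 5 = \left(2 - \frac{20}{\left(- \frac{2}{5}\right) 1}\right) 9 \cdot 5 = \left(2 - \frac{20}{- \frac{2}{5}}\right) 9 \cdot 5 = \left(2 - -50\right) 9 \cdot 5 = \left(2 + 50\right) 9 \cdot 5 = 52 \cdot 9 \cdot 5 = 468 \cdot 5 = 2340$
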